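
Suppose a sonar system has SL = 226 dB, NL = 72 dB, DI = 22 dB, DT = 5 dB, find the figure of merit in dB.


FOM = SL - NL + DI - DT = 226 - 72 + 22 - 5 = 171

171 dB


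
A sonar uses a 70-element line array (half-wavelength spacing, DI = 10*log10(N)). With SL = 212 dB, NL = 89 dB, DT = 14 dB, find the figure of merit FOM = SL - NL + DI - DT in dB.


Step 1: DI = 10*log10(70) = 18.45 dB
Step 2: FOM = SL - NL + DI - DT = 212 - 89 + 18.45 - 14 = 127.45

127.45 dB


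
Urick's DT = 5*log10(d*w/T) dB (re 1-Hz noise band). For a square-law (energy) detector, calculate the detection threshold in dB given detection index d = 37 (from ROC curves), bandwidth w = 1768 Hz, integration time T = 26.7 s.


DT = 5*log10(d*w/T) = 5*log10(37 * 1768 / 26.7) = 5*log10(2450.04) = 16.95

16.95 dB


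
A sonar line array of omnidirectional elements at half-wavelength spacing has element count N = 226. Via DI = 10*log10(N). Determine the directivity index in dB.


DI = 10*log10(226) = 23.54

23.54 dB


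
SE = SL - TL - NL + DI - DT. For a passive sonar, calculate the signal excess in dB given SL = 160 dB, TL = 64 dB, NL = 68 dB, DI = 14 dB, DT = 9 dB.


SE = SL - TL - NL + DI - DT = 160 - 64 - 68 + 14 - 9 = 33

33 dB


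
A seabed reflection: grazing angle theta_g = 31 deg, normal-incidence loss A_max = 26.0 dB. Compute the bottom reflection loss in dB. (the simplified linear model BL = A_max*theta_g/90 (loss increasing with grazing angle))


BL = A_max * theta_g / 90 = 26.0 * 31 / 90 = 8.96

8.96 dB


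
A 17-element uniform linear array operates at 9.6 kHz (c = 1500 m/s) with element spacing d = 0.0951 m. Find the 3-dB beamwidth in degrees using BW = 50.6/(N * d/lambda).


4.89 deg


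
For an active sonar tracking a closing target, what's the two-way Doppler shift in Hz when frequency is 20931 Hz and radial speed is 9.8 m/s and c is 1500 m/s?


fd = 2*f*v/c = 2 * 20931 * 9.8 / 1500 = 273.5

273.5 Hz


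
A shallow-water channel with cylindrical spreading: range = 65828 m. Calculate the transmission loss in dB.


TL = 10*log10(65828) = 48.18

48.18 dB


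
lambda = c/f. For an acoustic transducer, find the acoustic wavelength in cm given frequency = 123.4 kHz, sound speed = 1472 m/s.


lambda = c/f = 1472 / 123400 = 0.0119 m = 1.19 cm

1.19 cm


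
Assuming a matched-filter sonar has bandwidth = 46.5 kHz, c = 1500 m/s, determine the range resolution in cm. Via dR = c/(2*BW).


dR = c/(2*BW) = 1500 / (2 * 46.5e3) = 0.0161 m = 1.61 cm

1.61 cm


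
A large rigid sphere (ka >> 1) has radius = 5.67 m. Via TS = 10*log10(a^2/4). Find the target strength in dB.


TS = 10*log10(5.67^2 / 4) = 10*log10(8.037225) = 9.05

9.05 dB


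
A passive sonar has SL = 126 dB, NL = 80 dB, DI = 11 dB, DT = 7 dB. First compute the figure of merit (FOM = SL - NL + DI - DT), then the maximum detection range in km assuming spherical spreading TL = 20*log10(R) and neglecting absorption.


Step 1: FOM = SL - NL + DI - DT = 126 - 80 + 11 - 7 = 50 dB
Step 2: at max range FOM = TL = 20*log10(R), so R = 10^(50/20) = 316.23 m = 0.32 km

0.32 km


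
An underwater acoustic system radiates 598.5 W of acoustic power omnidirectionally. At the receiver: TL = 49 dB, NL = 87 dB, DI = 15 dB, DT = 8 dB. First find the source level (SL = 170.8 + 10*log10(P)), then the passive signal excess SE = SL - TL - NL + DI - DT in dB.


Step 1: SL = 170.8 + 10*log10(598.5) = 198.57 dB
Step 2: SE = SL - TL - NL + DI - DT = 198.57 - 49 - 87 + 15 - 8 = 69.57

69.57 dB


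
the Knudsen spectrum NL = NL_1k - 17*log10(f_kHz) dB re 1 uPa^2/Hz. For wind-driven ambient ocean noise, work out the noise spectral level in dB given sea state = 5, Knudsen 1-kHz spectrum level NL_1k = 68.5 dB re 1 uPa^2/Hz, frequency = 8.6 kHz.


52.61 dB


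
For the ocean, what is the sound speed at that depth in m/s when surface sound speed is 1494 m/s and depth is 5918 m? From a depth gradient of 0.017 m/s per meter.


c = 1494 + 0.017 * 5918 = 1594.606

1594.606 m/s


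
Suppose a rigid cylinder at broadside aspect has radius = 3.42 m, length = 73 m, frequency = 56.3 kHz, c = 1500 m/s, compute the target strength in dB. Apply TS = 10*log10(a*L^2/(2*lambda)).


lambda = 1500/56300 = 0.02664 m
TS = 10*log10(3.42*73^2/(2*0.02664)) = 55.34

55.34 dB


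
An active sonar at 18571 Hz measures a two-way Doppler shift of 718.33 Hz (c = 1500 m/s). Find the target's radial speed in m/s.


From fd = 2*f*v/c, v = c*fd/(2*f) = 1500 * 718.33 / (2*18571) = 29.01

29.01 m/s


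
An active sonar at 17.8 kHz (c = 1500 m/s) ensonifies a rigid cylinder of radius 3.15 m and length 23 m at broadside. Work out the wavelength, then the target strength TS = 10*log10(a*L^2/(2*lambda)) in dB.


Step 1: lambda = c/f = 1500/17800 = 0.08427 m
Step 2: TS = 10*log10(a*L^2/(2*lambda)) = 10*log10(3.15*23^2/(2*0.08427)) = 39.95

39.95 dB


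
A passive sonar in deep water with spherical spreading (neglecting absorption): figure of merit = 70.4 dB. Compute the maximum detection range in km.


3.31 km


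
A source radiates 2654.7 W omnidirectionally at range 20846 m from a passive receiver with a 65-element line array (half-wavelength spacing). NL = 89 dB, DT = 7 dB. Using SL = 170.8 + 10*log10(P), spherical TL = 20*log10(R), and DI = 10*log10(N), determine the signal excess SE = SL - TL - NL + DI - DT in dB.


Step 1: SL = 170.8 + 10*log10(2654.7) = 205.04 dB
Step 2: TL = 20*log10(20846) = 86.38 dB
Step 3: DI = 10*log10(65) = 18.13 dB
Step 4: SE = SL - TL - NL + DI - DT = 205.04 - 86.38 - 89 + 18.13 - 7 = 40.79

40.79 dB


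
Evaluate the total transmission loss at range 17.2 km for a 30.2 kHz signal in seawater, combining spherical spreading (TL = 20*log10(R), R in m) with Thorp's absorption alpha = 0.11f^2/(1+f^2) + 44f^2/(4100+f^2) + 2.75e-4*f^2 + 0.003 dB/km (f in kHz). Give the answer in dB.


Step 1 (Thorp): alpha = 0.11*912.04/(1+912.04) + 44*912.04/(4100+912.04) + 2.75e-4*912.04 + 0.003 = 8.3704 dB/km
Step 2: TL_spread = 20*log10(17200) = 84.71 dB
Step 3: TL_abs = alpha*R = 8.3704 * 17.2 = 143.97 dB
Step 4: TL_total = 84.71 + 143.97 = 228.68

228.68 dB


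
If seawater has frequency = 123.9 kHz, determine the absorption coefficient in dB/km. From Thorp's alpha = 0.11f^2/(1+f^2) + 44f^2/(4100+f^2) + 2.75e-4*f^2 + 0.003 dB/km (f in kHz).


f^2 = 15351.21
alpha = 0.11*15351.21/(1+15351.21) + 44*15351.21/(4100+15351.21) + 2.75e-4*15351.21 + 0.003 = 39.06

39.06 dB/km


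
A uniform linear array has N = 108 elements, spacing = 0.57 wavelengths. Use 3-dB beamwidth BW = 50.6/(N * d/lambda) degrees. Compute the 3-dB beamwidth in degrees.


BW = 50.6 / (108 * 0.57) = 50.6 / 61.56 = 0.82

0.82 deg


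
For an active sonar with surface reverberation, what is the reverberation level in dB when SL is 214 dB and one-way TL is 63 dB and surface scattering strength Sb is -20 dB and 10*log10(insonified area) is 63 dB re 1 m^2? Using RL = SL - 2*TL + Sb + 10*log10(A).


131 dB


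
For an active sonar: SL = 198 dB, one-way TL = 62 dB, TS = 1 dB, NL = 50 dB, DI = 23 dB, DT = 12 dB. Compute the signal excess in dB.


SE = SL - 2*TL + TS - NL + DI - DT = 198 - 2*62 + (1) - 50 + 23 - 12 = 36

36 dB


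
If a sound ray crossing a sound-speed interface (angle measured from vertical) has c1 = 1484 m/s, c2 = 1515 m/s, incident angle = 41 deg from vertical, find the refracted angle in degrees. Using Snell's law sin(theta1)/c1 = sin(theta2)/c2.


sin(theta2) = (c2/c1)*sin(theta1) = (1515/1484)*sin(41 deg) = 0.66976
theta2 = arcsin(0.66976) = 42.05

42.05 deg


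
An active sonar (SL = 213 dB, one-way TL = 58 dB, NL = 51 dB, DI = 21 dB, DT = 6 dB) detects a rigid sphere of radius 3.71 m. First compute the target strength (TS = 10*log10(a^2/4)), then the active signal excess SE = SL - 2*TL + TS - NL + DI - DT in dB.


Step 1: TS = 10*log10(3.71^2/4) = 5.37 dB
Step 2: SE = SL - 2*TL + TS - NL + DI - DT = 213 - 2*58 + (5.37) - 51 + 21 - 6 = 66.37

66.37 dB


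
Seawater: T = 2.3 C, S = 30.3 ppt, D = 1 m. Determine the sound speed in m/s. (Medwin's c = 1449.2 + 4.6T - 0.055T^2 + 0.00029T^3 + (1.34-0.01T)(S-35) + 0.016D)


c = 1449.2 + 4.6*2.3 - 0.055*2.3^2 + 0.00029*2.3^3 + (1.34 - 0.01*2.3)*(30.3 - 35) + 0.016*1 = 1453.32

1453.32 m/s


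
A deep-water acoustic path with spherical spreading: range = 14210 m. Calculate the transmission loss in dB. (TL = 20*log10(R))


83.05 dB


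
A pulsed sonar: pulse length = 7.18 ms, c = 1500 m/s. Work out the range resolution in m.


5.385 m


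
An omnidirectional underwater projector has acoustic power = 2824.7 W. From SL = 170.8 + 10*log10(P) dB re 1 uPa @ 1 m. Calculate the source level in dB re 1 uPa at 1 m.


SL = 170.8 + 10*log10(2824.7) = 170.8 + 34.51 = 205.31

205.31 dB


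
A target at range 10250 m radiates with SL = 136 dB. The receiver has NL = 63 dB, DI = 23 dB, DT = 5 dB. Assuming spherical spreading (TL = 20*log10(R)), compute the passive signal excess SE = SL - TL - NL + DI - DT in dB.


Step 1: TL = 20*log10(10250) = 80.21 dB
Step 2: SE = 136 - 80.21 - 63 + 23 - 5 = 10.79

10.79 dB


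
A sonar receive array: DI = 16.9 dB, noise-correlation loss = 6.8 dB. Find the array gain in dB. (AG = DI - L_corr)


10.1 dB


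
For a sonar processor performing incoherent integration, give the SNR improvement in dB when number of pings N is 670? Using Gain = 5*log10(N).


Gain = 5*log10(670) = 14.13

14.13 dB


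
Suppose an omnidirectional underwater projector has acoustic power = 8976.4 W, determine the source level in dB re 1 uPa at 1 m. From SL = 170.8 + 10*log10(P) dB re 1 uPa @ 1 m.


SL = 170.8 + 10*log10(8976.4) = 170.8 + 39.53 = 210.33

210.33 dB


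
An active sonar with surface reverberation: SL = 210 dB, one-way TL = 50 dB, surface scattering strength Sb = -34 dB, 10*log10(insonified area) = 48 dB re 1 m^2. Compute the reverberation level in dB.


124 dB


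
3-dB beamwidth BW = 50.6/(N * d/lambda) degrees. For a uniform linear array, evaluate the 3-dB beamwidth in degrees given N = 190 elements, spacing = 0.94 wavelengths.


BW = 50.6 / (190 * 0.94) = 50.6 / 178.6 = 0.28

0.28 deg


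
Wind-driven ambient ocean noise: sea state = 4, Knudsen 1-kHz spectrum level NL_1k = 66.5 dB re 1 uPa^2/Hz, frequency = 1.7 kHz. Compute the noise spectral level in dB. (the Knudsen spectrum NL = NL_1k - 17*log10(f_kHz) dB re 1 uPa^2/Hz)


NL = NL_1k - 17*log10(f_kHz) = 66.5 - 17*log10(1.7) = 66.5 - (3.92) = 62.58

62.58 dB


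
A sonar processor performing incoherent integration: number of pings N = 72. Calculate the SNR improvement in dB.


9.29 dB


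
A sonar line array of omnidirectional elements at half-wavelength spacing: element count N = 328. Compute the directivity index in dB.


DI = 10*log10(328) = 25.16

25.16 dB


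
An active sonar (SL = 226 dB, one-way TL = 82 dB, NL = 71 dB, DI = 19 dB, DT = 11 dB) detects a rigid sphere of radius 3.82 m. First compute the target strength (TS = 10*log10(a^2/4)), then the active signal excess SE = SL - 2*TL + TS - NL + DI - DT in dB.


Step 1: TS = 10*log10(3.82^2/4) = 5.62 dB
Step 2: SE = SL - 2*TL + TS - NL + DI - DT = 226 - 2*82 + (5.62) - 71 + 19 - 11 = 4.62

4.62 dB


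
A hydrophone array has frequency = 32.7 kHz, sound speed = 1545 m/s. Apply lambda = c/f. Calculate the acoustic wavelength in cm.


lambda = c/f = 1545 / 32700 = 0.0472 m = 4.72 cm

4.72 cm


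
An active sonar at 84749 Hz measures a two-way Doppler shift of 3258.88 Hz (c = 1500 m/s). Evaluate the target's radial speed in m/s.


From fd = 2*f*v/c, v = c*fd/(2*f) = 1500 * 3258.88 / (2*84749) = 28.84

28.84 m/s


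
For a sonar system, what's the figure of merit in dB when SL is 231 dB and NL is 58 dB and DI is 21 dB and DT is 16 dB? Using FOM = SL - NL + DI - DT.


FOM = SL - NL + DI - DT = 231 - 58 + 21 - 16 = 178

178 dB


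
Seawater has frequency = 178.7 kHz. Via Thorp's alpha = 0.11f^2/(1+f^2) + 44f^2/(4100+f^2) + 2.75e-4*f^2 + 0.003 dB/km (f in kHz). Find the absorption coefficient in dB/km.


47.888 dB/km


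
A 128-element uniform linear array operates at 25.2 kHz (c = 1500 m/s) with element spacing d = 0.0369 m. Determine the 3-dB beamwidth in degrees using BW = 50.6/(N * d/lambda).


0.64 deg


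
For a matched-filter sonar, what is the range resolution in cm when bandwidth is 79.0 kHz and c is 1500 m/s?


dR = c/(2*BW) = 1500 / (2 * 79.0e3) = 0.0095 m = 0.95 cm

0.95 cm


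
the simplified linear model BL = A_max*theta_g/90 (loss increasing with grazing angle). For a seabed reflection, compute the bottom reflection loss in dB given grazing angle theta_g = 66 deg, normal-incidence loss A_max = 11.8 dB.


8.65 dB


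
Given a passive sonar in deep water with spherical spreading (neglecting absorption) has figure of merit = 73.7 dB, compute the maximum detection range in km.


4.84 km


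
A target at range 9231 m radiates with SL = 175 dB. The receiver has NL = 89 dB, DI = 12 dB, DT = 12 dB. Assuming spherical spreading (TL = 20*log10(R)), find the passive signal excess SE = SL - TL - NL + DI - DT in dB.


6.7 dB


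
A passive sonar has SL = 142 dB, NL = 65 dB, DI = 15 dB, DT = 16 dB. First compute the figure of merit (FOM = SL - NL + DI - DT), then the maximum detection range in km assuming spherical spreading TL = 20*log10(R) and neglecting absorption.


Step 1: FOM = SL - NL + DI - DT = 142 - 65 + 15 - 16 = 76 dB
Step 2: at max range FOM = TL = 20*log10(R), so R = 10^(76/20) = 6309.57 m = 6.31 km

6.31 km


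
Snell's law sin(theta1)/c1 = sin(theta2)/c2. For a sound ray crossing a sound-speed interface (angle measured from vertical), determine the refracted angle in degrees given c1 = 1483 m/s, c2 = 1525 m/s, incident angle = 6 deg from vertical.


sin(theta2) = (c2/c1)*sin(theta1) = (1525/1483)*sin(6 deg) = 0.10749
theta2 = arcsin(0.10749) = 6.17

6.17 deg


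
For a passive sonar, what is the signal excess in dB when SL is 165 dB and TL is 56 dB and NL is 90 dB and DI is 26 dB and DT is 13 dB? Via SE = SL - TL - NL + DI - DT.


SE = SL - TL - NL + DI - DT = 165 - 56 - 90 + 26 - 13 = 32

32 dB


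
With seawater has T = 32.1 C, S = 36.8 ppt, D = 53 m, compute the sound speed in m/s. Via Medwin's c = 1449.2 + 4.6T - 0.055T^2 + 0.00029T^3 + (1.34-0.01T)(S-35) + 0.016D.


c = 1449.2 + 4.6*32.1 - 0.055*32.1^2 + 0.00029*32.1^3 + (1.34 - 0.01*32.1)*(36.8 - 35) + 0.016*53 = 1552.46

1552.46 m/s


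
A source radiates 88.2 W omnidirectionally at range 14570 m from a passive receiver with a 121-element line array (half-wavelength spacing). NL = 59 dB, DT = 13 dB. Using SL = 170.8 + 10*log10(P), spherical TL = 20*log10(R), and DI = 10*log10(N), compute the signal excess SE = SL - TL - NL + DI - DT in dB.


55.81 dB


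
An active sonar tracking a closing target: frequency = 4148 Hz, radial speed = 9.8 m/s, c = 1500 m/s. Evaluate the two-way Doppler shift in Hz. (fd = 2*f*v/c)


54.2 Hz


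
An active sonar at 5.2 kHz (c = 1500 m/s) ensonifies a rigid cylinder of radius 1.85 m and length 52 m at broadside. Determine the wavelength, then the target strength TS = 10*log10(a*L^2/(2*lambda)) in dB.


Step 1: lambda = c/f = 1500/5200 = 0.28846 m
Step 2: TS = 10*log10(a*L^2/(2*lambda)) = 10*log10(1.85*52^2/(2*0.28846)) = 39.38

39.38 dB


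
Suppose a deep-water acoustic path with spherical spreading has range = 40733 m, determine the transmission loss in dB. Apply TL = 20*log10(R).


TL = 20*log10(40733) = 92.2

92.2 dB


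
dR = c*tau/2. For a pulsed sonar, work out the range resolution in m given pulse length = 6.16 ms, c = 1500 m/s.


dR = c*tau/2 = 1500 * 6.16e-3 / 2 = 4.62

4.62 m


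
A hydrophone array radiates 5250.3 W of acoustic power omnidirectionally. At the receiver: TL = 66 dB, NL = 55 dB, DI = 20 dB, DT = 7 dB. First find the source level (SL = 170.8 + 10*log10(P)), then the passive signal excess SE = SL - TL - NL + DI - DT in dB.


Step 1: SL = 170.8 + 10*log10(5250.3) = 208.0 dB
Step 2: SE = SL - TL - NL + DI - DT = 208.0 - 66 - 55 + 20 - 7 = 100.0

100.0 dB


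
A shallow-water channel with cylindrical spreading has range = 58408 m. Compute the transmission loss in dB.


TL = 10*log10(58408) = 47.66

47.66 dB


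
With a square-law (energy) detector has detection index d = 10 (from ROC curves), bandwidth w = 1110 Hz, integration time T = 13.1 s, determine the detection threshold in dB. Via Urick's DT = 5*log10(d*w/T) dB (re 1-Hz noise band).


DT = 5*log10(d*w/T) = 5*log10(10 * 1110 / 13.1) = 5*log10(847.33) = 14.64

14.64 dB


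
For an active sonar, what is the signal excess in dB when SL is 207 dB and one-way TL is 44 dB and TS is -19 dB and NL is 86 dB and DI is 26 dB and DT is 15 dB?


SE = SL - 2*TL + TS - NL + DI - DT = 207 - 2*44 + (-19) - 86 + 26 - 15 = 25

25 dB


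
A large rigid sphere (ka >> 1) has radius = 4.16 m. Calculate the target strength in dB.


TS = 10*log10(4.16^2 / 4) = 10*log10(4.3264) = 6.36

6.36 dB


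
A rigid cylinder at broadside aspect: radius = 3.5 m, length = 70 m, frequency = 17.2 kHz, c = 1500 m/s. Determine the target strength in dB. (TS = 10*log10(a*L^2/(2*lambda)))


lambda = 1500/17200 = 0.08721 m
TS = 10*log10(3.5*70^2/(2*0.08721)) = 49.93

49.93 dB


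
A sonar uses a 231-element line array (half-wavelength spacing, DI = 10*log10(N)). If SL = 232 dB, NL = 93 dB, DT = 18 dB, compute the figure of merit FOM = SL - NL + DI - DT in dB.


Step 1: DI = 10*log10(231) = 23.64 dB
Step 2: FOM = SL - NL + DI - DT = 232 - 93 + 23.64 - 18 = 144.64

144.64 dB


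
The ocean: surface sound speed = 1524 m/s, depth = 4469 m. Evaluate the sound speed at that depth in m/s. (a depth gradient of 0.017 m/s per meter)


1599.973 m/s


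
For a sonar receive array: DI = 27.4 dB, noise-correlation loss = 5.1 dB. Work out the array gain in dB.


AG = DI - L_corr = 27.4 - 5.1 = 22.3

22.3 dB


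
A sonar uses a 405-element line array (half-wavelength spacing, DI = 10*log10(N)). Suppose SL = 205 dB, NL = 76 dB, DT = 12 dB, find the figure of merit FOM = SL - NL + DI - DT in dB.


Step 1: DI = 10*log10(405) = 26.07 dB
Step 2: FOM = SL - NL + DI - DT = 205 - 76 + 26.07 - 12 = 143.07

143.07 dB


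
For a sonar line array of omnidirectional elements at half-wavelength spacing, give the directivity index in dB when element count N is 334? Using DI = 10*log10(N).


25.24 dB


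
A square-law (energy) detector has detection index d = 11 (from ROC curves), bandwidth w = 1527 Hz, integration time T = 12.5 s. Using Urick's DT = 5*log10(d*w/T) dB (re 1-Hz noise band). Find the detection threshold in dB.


DT = 5*log10(d*w/T) = 5*log10(11 * 1527 / 12.5) = 5*log10(1343.76) = 15.64

15.64 dB


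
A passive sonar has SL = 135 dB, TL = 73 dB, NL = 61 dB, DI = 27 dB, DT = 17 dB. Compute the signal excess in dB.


SE = SL - TL - NL + DI - DT = 135 - 73 - 61 + 27 - 17 = 11

11 dB


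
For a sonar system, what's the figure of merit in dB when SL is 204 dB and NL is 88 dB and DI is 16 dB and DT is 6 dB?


FOM = SL - NL + DI - DT = 204 - 88 + 16 - 6 = 126

126 dB


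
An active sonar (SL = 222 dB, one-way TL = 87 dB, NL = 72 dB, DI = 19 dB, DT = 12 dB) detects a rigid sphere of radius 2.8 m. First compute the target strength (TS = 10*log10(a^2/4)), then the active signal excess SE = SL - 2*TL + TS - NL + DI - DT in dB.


Step 1: TS = 10*log10(2.8^2/4) = 2.92 dB
Step 2: SE = SL - 2*TL + TS - NL + DI - DT = 222 - 2*87 + (2.92) - 72 + 19 - 12 = -14.08

-14.08 dB


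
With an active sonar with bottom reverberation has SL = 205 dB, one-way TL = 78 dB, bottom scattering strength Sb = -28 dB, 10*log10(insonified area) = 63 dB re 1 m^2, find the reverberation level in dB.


84 dB


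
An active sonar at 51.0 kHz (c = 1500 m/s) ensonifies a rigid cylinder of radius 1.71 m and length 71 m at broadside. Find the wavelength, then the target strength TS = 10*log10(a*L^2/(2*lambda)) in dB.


Step 1: lambda = c/f = 1500/51000 = 0.02941 m
Step 2: TS = 10*log10(a*L^2/(2*lambda)) = 10*log10(1.71*71^2/(2*0.02941)) = 51.66

51.66 dB


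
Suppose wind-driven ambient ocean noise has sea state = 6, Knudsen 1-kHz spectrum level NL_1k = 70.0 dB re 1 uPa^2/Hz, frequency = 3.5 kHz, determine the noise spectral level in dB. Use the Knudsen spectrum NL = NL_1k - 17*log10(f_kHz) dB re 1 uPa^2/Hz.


60.75 dB


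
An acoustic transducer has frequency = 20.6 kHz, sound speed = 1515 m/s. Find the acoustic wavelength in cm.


lambda = c/f = 1515 / 20600 = 0.0735 m = 7.35 cm

7.35 cm


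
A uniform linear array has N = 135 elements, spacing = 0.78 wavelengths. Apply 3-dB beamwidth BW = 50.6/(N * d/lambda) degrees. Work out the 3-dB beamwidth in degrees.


BW = 50.6 / (135 * 0.78) = 50.6 / 105.3 = 0.48

0.48 deg


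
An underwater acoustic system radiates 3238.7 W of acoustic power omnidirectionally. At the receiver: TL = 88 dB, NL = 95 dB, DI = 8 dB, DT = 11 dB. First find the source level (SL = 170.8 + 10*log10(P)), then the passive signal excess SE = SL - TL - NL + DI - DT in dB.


Step 1: SL = 170.8 + 10*log10(3238.7) = 205.9 dB
Step 2: SE = SL - TL - NL + DI - DT = 205.9 - 88 - 95 + 8 - 11 = 19.9

19.9 dB


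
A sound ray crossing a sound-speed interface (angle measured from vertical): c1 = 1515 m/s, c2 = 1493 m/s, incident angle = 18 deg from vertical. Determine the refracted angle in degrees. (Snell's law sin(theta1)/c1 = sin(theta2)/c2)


sin(theta2) = (c2/c1)*sin(theta1) = (1493/1515)*sin(18 deg) = 0.30453
theta2 = arcsin(0.30453) = 17.73

17.73 deg


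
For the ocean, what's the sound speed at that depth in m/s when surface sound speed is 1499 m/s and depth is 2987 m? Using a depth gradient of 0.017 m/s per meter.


c = 1499 + 0.017 * 2987 = 1549.779

1549.779 m/s


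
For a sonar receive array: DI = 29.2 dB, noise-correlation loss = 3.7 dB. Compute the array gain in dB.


AG = DI - L_corr = 29.2 - 3.7 = 25.5

25.5 dB


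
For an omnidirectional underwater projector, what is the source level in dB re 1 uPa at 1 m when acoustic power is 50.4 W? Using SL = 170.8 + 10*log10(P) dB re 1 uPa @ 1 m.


SL = 170.8 + 10*log10(50.4) = 170.8 + 17.02 = 187.82

187.82 dB


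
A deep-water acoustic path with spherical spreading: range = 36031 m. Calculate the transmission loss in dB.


TL = 20*log10(36031) = 91.13

91.13 dB


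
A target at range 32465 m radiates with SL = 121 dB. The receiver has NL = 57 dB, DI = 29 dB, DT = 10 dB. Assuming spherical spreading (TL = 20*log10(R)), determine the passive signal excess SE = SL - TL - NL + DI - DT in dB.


-7.23 dB


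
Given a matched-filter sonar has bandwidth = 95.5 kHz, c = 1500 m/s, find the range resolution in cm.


dR = c/(2*BW) = 1500 / (2 * 95.5e3) = 0.0079 m = 0.79 cm

0.79 cm


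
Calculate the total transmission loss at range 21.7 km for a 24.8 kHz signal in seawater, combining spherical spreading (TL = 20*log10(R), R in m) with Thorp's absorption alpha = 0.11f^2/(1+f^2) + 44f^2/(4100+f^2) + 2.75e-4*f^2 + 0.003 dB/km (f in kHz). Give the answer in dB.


217.39 dB


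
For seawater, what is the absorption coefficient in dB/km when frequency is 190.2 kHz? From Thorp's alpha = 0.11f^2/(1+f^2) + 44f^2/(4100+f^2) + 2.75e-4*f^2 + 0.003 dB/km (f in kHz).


f^2 = 36176.04
alpha = 0.11*36176.04/(1+36176.04) + 44*36176.04/(4100+36176.04) + 2.75e-4*36176.04 + 0.003 = 49.582

49.582 dB/km


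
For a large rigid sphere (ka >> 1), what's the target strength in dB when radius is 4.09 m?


TS = 10*log10(4.09^2 / 4) = 10*log10(4.182025) = 6.21

6.21 dB


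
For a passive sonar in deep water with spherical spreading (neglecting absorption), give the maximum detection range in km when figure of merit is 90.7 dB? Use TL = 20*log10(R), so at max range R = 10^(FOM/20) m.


At max range FOM = TL, so 20*log10(R) = 90.7
R = 10^(90.7/20) = 34276.78 m = 34.28 km

34.28 km


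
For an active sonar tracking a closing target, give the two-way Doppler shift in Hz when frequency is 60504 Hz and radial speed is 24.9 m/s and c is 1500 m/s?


fd = 2*f*v/c = 2 * 60504 * 24.9 / 1500 = 2008.73

2008.73 Hz


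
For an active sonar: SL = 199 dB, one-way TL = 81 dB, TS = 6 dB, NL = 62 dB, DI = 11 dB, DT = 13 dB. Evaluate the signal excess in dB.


SE = SL - 2*TL + TS - NL + DI - DT = 199 - 2*81 + (6) - 62 + 11 - 13 = -21

-21 dB


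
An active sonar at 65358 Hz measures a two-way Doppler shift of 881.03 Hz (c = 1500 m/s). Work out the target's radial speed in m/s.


From fd = 2*f*v/c, v = c*fd/(2*f) = 1500 * 881.03 / (2*65358) = 10.11

10.11 m/s


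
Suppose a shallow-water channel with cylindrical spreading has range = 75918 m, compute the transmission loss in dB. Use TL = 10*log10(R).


TL = 10*log10(75918) = 48.8

48.8 dB


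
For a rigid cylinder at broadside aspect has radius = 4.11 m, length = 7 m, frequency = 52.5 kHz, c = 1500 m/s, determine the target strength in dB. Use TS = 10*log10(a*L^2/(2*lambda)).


35.47 dB


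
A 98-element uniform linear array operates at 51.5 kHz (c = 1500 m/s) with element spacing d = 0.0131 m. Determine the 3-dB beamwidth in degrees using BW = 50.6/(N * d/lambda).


Step 1: lambda = 1500/51500 = 0.02913 m
Step 2: d/lambda = 0.0131/0.02913 = 0.4497
Step 3: BW = 50.6/(N * d/lambda) = 50.6/(98 * 0.4497) = 1.15

1.15 deg


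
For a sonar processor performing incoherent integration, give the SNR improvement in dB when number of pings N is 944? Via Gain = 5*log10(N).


Gain = 5*log10(944) = 14.87

14.87 dB


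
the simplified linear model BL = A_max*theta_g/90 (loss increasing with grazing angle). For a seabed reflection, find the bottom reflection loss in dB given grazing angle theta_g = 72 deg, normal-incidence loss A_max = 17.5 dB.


BL = A_max * theta_g / 90 = 17.5 * 72 / 90 = 14.0

14.0 dB


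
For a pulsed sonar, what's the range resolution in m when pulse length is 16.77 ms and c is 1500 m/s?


dR = c*tau/2 = 1500 * 16.77e-3 / 2 = 12.5775

12.5775 m


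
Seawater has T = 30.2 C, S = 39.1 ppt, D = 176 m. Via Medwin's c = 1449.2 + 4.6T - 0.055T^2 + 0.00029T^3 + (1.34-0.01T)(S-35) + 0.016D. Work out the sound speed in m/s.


c = 1449.2 + 4.6*30.2 - 0.055*30.2^2 + 0.00029*30.2^3 + (1.34 - 0.01*30.2)*(39.1 - 35) + 0.016*176 = 1553.02

1553.02 m/s


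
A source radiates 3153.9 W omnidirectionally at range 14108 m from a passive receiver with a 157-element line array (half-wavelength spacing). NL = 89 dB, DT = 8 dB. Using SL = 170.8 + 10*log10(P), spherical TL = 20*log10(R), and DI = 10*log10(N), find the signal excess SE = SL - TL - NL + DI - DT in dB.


47.76 dB


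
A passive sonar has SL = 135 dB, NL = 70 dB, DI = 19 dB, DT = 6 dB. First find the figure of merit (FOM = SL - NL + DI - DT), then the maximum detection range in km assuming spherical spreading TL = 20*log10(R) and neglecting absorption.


Step 1: FOM = SL - NL + DI - DT = 135 - 70 + 19 - 6 = 78 dB
Step 2: at max range FOM = TL = 20*log10(R), so R = 10^(78/20) = 7943.28 m = 7.94 km

7.94 km


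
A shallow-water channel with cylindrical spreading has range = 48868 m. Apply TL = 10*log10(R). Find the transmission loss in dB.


TL = 10*log10(48868) = 46.89

46.89 dB


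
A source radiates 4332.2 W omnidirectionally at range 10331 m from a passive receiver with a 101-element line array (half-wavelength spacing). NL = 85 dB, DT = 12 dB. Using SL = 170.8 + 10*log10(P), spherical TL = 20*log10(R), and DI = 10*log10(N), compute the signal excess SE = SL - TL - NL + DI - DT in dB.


Step 1: SL = 170.8 + 10*log10(4332.2) = 207.17 dB
Step 2: TL = 20*log10(10331) = 80.28 dB
Step 3: DI = 10*log10(101) = 20.04 dB
Step 4: SE = SL - TL - NL + DI - DT = 207.17 - 80.28 - 85 + 20.04 - 12 = 49.93

49.93 dB


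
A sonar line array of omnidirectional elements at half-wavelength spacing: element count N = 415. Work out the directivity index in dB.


26.18 dB


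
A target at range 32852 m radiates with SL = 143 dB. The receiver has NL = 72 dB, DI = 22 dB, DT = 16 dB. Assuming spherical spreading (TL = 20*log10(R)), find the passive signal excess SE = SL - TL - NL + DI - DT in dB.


-13.33 dB


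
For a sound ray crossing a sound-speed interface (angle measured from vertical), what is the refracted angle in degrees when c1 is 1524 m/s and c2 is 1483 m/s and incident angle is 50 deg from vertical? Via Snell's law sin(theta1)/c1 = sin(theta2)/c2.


sin(theta2) = (c2/c1)*sin(theta1) = (1483/1524)*sin(50 deg) = 0.74544
theta2 = arcsin(0.74544) = 48.2

48.2 deg


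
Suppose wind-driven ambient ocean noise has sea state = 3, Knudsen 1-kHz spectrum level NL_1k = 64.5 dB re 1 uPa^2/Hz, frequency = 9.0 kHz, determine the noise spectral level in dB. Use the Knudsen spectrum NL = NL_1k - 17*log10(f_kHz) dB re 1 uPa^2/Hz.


NL = NL_1k - 17*log10(f_kHz) = 64.5 - 17*log10(9.0) = 64.5 - (16.22) = 48.28

48.28 dB


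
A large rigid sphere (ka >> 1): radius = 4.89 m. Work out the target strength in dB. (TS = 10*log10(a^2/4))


TS = 10*log10(4.89^2 / 4) = 10*log10(5.978025) = 7.77

7.77 dB


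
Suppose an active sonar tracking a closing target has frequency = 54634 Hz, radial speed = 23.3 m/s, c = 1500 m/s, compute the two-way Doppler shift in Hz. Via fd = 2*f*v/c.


fd = 2*f*v/c = 2 * 54634 * 23.3 / 1500 = 1697.3

1697.3 Hz


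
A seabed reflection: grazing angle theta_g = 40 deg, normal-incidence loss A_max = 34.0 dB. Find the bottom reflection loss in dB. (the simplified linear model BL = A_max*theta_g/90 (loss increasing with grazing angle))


15.11 dB


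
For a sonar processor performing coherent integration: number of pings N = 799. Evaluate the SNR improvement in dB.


Gain = 10*log10(799) = 29.03

29.03 dB


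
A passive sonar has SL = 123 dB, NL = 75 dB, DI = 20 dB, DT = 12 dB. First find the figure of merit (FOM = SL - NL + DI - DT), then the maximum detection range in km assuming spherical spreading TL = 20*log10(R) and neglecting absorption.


Step 1: FOM = SL - NL + DI - DT = 123 - 75 + 20 - 12 = 56 dB
Step 2: at max range FOM = TL = 20*log10(R), so R = 10^(56/20) = 630.96 m = 0.63 km

0.63 km


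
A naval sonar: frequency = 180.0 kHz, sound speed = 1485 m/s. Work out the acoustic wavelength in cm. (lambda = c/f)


lambda = c/f = 1485 / 180000 = 0.0083 m = 0.83 cm

0.83 cm


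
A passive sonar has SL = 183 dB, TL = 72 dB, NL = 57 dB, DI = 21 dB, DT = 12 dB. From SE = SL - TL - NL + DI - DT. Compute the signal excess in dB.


SE = SL - TL - NL + DI - DT = 183 - 72 - 57 + 21 - 12 = 63

63 dB


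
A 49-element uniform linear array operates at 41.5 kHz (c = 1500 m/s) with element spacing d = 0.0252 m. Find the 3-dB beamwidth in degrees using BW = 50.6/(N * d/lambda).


1.48 deg


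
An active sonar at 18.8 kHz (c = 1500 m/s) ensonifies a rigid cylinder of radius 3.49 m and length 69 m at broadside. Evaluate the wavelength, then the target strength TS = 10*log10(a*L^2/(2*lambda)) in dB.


Step 1: lambda = c/f = 1500/18800 = 0.07979 m
Step 2: TS = 10*log10(a*L^2/(2*lambda)) = 10*log10(3.49*69^2/(2*0.07979)) = 50.18

50.18 dB


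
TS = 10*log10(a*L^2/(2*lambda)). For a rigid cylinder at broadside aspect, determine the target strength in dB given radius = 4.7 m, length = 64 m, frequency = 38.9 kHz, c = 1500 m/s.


53.97 dB


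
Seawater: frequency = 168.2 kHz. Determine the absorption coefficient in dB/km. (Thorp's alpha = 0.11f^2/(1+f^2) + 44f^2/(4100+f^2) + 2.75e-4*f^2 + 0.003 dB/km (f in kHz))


f^2 = 28291.24
alpha = 0.11*28291.24/(1+28291.24) + 44*28291.24/(4100+28291.24) + 2.75e-4*28291.24 + 0.003 = 46.324

46.324 dB/km


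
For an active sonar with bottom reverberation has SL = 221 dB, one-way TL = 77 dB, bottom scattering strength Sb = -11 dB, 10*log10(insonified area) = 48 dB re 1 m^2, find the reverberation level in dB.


RL = SL - 2*TL + Sb + 10*log10(A) = 221 - 2*77 + (-11) + 48 = 104

104 dB


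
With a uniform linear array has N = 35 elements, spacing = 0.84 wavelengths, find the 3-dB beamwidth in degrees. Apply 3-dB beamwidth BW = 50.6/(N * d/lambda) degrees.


BW = 50.6 / (35 * 0.84) = 50.6 / 29.4 = 1.72

1.72 deg


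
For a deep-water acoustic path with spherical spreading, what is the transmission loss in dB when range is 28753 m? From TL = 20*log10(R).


TL = 20*log10(28753) = 89.17

89.17 dB


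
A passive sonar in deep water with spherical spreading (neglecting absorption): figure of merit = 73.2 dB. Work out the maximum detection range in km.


At max range FOM = TL, so 20*log10(R) = 73.2
R = 10^(73.2/20) = 4570.88 m = 4.57 km

4.57 km


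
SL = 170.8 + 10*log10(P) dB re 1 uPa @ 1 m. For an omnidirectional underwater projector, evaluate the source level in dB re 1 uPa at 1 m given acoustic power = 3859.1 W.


SL = 170.8 + 10*log10(3859.1) = 170.8 + 35.86 = 206.66

206.66 dB


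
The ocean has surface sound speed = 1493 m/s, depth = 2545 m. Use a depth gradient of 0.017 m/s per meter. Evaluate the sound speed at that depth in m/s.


1536.265 m/s


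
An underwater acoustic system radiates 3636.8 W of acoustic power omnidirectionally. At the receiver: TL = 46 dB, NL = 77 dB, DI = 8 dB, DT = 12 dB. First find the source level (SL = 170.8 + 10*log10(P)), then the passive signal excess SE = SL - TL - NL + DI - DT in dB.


Step 1: SL = 170.8 + 10*log10(3636.8) = 206.41 dB
Step 2: SE = SL - TL - NL + DI - DT = 206.41 - 46 - 77 + 8 - 12 = 79.41

79.41 dB


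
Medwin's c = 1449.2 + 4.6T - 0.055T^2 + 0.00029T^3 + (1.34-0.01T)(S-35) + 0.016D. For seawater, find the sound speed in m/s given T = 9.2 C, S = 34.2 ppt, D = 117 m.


c = 1449.2 + 4.6*9.2 - 0.055*9.2^2 + 0.00029*9.2^3 + (1.34 - 0.01*9.2)*(34.2 - 35) + 0.016*117 = 1487.96

1487.96 m/s


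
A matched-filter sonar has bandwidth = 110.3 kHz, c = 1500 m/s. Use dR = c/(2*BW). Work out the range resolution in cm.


0.68 cm


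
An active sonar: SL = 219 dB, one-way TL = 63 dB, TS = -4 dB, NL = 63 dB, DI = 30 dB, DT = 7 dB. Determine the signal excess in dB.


SE = SL - 2*TL + TS - NL + DI - DT = 219 - 2*63 + (-4) - 63 + 30 - 7 = 49

49 dB


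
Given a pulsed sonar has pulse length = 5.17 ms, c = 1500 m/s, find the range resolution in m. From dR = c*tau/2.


3.8775 m


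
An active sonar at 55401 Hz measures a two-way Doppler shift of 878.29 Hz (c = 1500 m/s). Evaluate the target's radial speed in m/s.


From fd = 2*f*v/c, v = c*fd/(2*f) = 1500 * 878.29 / (2*55401) = 11.89

11.89 m/s


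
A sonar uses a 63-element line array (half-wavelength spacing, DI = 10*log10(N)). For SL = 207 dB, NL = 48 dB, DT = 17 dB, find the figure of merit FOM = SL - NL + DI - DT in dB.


Step 1: DI = 10*log10(63) = 17.99 dB
Step 2: FOM = SL - NL + DI - DT = 207 - 48 + 17.99 - 17 = 159.99

159.99 dB


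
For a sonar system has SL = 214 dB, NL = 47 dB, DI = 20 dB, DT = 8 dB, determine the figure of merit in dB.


179 dB


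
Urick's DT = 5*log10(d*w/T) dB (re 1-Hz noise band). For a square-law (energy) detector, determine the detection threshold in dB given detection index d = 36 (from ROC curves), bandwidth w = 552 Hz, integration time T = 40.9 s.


DT = 5*log10(d*w/T) = 5*log10(36 * 552 / 40.9) = 5*log10(485.87) = 13.43

13.43 dB


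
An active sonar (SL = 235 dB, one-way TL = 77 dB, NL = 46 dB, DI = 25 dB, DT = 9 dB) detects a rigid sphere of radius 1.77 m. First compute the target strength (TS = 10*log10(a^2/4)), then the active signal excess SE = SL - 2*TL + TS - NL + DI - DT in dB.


Step 1: TS = 10*log10(1.77^2/4) = -1.06 dB
Step 2: SE = SL - 2*TL + TS - NL + DI - DT = 235 - 2*77 + (-1.06) - 46 + 25 - 9 = 49.94

49.94 dB


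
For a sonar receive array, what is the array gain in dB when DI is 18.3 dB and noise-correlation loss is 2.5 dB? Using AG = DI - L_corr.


AG = DI - L_corr = 18.3 - 2.5 = 15.8

15.8 dB


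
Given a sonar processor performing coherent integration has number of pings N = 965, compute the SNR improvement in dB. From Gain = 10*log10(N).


Gain = 10*log10(965) = 29.85

29.85 dB


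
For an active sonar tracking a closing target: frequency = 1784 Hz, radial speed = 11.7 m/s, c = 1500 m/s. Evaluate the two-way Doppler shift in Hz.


fd = 2*f*v/c = 2 * 1784 * 11.7 / 1500 = 27.83

27.83 Hz


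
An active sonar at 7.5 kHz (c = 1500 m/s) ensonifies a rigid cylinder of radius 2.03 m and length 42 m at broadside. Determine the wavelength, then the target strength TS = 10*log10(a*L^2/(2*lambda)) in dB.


Step 1: lambda = c/f = 1500/7500 = 0.2 m
Step 2: TS = 10*log10(a*L^2/(2*lambda)) = 10*log10(2.03*42^2/(2*0.2)) = 39.52

39.52 dB


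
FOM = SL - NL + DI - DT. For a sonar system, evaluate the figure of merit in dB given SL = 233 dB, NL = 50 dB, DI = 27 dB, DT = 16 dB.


FOM = SL - NL + DI - DT = 233 - 50 + 27 - 16 = 194

194 dB


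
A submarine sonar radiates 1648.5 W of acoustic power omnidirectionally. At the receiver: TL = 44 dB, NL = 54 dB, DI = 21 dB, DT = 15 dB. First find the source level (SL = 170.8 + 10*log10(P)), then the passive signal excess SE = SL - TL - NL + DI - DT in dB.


Step 1: SL = 170.8 + 10*log10(1648.5) = 202.97 dB
Step 2: SE = SL - TL - NL + DI - DT = 202.97 - 44 - 54 + 21 - 15 = 110.97

110.97 dB


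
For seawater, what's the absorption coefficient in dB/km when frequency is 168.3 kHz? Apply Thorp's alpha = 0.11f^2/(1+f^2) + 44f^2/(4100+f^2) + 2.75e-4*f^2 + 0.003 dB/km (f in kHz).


f^2 = 28324.89
alpha = 0.11*28324.89/(1+28324.89) + 44*28324.89/(4100+28324.89) + 2.75e-4*28324.89 + 0.003 = 46.339

46.339 dB/km


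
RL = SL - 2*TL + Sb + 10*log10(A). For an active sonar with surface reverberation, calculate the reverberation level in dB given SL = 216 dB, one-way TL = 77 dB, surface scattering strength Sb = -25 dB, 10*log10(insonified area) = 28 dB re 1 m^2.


RL = SL - 2*TL + Sb + 10*log10(A) = 216 - 2*77 + (-25) + 28 = 65

65 dB


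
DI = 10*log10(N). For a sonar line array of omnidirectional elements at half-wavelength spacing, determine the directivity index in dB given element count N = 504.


DI = 10*log10(504) = 27.02

27.02 dB


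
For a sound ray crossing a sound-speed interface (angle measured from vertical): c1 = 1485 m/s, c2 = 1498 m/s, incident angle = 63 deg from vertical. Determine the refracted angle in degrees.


64.0 deg


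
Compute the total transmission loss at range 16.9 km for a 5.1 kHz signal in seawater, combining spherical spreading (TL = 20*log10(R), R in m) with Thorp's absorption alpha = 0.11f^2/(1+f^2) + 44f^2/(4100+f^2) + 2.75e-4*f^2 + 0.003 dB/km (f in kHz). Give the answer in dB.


91.21 dB


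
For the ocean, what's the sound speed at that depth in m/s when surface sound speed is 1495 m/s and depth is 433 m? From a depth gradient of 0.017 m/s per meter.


1502.361 m/s


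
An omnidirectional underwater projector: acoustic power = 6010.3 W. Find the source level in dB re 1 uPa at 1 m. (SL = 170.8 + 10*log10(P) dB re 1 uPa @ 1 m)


SL = 170.8 + 10*log10(6010.3) = 170.8 + 37.79 = 208.59

208.59 dB


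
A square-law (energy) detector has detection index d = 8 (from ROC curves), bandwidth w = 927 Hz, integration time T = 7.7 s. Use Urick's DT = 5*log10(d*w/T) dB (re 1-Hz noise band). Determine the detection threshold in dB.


DT = 5*log10(d*w/T) = 5*log10(8 * 927 / 7.7) = 5*log10(963.12) = 14.92

14.92 dB


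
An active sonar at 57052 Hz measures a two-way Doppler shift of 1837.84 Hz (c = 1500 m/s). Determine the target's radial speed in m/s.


From fd = 2*f*v/c, v = c*fd/(2*f) = 1500 * 1837.84 / (2*57052) = 24.16

24.16 m/s


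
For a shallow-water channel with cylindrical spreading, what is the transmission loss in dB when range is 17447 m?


TL = 10*log10(17447) = 42.42

42.42 dB


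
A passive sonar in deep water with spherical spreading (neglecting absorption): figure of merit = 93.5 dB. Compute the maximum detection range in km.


At max range FOM = TL, so 20*log10(R) = 93.5
R = 10^(93.5/20) = 47315.13 m = 47.32 km

47.32 km
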